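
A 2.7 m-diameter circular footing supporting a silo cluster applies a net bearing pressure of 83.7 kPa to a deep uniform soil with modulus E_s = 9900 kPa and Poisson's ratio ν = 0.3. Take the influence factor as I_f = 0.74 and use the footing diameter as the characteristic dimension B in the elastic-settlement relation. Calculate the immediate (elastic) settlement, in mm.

S_e ≈ 15.4 mm

Immediate (elastic) settlement: S_e = q·B·(1−ν²)/E_s · I_f.
S_e = 83.7 × 2.7 × (1 − 0.3²) / 9900 × 0.74
    = 83.7 × 2.7 × 0.91 / 9900 × 0.74
    = 0.01537 m = 15.37 mm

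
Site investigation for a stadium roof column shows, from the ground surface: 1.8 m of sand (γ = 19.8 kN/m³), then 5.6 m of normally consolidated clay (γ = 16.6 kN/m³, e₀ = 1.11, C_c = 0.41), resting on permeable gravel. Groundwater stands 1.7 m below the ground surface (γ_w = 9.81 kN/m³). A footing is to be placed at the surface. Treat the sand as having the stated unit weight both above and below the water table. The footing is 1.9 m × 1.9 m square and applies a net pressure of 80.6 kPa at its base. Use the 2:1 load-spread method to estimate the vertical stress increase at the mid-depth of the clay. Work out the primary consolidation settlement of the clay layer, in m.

Mid-depth of clay below the ground surface: z = 1.8 + 5.6/2 = 4.6 m.
Total vertical stress at mid-clay: σ_v = 19.8×1.8 + 16.6×2.8 = 82.12 kPa.
Pore pressure: u = 9.81×(4.6 − 1.7) = 28.449 kPa.
Initial effective stress: σ'_0 = σ_v − u = 82.12 − 28.449 = 53.671 kPa.
Stress increase at mid-clay by the 2:1 spreading method:
Δσ = qBL/((B+z)(L+z)) = 80.6×1.9×1.9/((1.9+4.6)(1.9+4.6)) = 6.8868 kPa
Final effective stress: σ'_f = σ'_0 + Δσ = 53.671 + 6.8868 = 60.558 kPa.
Normally consolidated clay, so the full stress increment lies on the virgin compression line:
S_c = C_c·H/(1+e₀)·log₁₀(σ'_f/σ'_0) = 0.41×5.6/(1+1.11)×log₁₀(60.558/53.671)
    = 1.0882 × 0.052432 = 0.05706 m

S_c ≈ 0.0571 m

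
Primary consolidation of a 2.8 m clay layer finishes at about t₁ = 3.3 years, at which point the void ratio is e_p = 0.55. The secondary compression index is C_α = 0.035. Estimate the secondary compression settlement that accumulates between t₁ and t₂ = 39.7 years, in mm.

Secondary compression: S_s = C_α·H/(1+e_p)·log₁₀(t₂/t₁)
S_s = 0.035×2.8/(1+0.55)×log₁₀(39.7/3.3)
    = 0.06323 × 1.08 = 0.0683 m

S_s ≈ 68.3 mm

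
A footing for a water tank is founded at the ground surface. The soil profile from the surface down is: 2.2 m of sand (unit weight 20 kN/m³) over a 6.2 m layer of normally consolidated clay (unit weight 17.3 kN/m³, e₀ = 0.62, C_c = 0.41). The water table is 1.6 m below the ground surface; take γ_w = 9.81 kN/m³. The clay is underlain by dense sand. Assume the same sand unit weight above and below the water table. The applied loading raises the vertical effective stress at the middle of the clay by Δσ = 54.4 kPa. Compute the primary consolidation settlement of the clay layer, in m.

Mid-depth of clay below the ground surface: z = 2.2 + 6.2/2 = 5.3 m.
Total vertical stress at mid-clay: σ_v = 20×2.2 + 17.3×3.1 = 97.63 kPa.
Pore pressure: u = 9.81×(5.3 − 1.6) = 36.297 kPa.
Initial effective stress: σ'_0 = σ_v − u = 97.63 − 36.297 = 61.333 kPa.
Final effective stress: σ'_f = σ'_0 + Δσ = 61.333 + 54.4 = 115.73 kPa.
Normally consolidated clay, so the full stress increment lies on the virgin compression line:
S_c = C_c·H/(1+e₀)·log₁₀(σ'_f/σ'_0) = 0.41×6.2/(1+0.62)×log₁₀(115.73/61.333)
    = 1.5691 × 0.27575 = 0.4327 m

S_c ≈ 0.433 m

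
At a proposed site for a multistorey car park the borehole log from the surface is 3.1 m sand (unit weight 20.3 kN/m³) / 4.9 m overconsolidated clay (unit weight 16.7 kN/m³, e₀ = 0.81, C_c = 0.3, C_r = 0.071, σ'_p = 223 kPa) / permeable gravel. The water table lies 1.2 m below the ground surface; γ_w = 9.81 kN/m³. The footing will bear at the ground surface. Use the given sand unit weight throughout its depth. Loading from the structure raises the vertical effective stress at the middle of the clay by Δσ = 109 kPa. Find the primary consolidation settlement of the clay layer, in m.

S_c ≈ 0.0854 m

Mid-depth of clay below the ground surface: z = 3.1 + 4.9/2 = 5.55 m.
Total vertical stress at mid-clay: σ_v = 20.3×3.1 + 16.7×2.45 = 103.84 kPa.
Pore pressure: u = 9.81×(5.55 − 1.2) = 42.673 kPa.
Initial effective stress: σ'_0 = σ_v − u = 103.84 − 42.673 = 61.167 kPa.
Final effective stress: σ'_f = 61.167 + 109 = 170.17 kPa.
σ'_f = 170.17 ≤ σ'_p = 223 kPa, so the clay remains overconsolidated and only the recompression index applies:
S_c = C_r·H/(1+e₀)·log₁₀(σ'_f/σ'_0) = 0.071×4.9/1.81×log₁₀(170.17/61.167)
    = 0.19221 × 0.44437 = 0.08541 m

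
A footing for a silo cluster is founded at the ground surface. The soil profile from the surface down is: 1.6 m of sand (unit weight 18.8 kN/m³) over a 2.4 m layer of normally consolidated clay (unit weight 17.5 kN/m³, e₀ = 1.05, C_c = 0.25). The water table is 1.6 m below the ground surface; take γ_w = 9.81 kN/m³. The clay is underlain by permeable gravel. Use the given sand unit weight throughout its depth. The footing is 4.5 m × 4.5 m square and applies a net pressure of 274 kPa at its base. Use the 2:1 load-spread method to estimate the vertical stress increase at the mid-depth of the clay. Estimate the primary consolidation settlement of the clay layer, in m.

Mid-depth of clay below the ground surface: z = 1.6 + 2.4/2 = 2.8 m.
Total vertical stress at mid-clay: σ_v = 18.8×1.6 + 17.5×1.2 = 51.08 kPa.
Pore pressure: u = 9.81×(2.8 − 1.6) = 11.772 kPa.
Initial effective stress: σ'_0 = σ_v − u = 51.08 − 11.772 = 39.308 kPa.
Stress increase at mid-clay by the 2:1 spreading method:
Δσ = qBL/((B+z)(L+z)) = 274×4.5×4.5/((4.5+2.8)(4.5+2.8)) = 104.12 kPa
Final effective stress: σ'_f = σ'_0 + Δσ = 39.308 + 104.12 = 143.43 kPa.
Normally consolidated clay, so the full stress increment lies on the virgin compression line:
S_c = C_c·H/(1+e₀)·log₁₀(σ'_f/σ'_0) = 0.25×2.4/(1+1.05)×log₁₀(143.43/39.308)
    = 0.29268 × 0.56216 = 0.1645 m

S_c ≈ 0.165 m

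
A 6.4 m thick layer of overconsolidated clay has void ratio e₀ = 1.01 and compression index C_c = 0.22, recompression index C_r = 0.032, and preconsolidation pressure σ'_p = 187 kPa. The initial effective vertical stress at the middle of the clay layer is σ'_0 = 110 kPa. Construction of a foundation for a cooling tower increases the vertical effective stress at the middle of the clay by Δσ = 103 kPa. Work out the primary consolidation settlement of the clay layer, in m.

Final effective stress: σ'_f = 110 + 103 = 213 kPa.
σ'_f = 213 > σ'_p = 187 kPa, so the stress path crosses the preconsolidation pressure — recompression up to σ'_p, then virgin compression beyond:
S_c = H/(1+e₀)·[C_r·log₁₀(σ'_p/σ'_0) + C_c·log₁₀(σ'_f/σ'_p)]
    = 6.4/2.01 × [0.032×log₁₀(187/110) + 0.22×log₁₀(213/187)]
    = 3.1841 × [0.0073744 + 0.012438] = 0.06308 m

S_c ≈ 0.0631 m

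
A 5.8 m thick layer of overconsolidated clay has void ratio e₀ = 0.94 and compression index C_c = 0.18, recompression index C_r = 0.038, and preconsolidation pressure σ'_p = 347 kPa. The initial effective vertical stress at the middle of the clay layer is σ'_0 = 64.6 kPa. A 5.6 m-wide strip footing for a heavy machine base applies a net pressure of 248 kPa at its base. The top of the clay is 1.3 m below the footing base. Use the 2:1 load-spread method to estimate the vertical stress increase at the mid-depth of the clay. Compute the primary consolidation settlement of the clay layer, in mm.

Mid-depth of clay below the footing base: z = 1.3 + 5.8/2 = 4.2 m.
Stress increase at mid-clay by the 2:1 spreading method:
Δσ = qB/(B+z) = 248×5.6/(5.6+4.2) = 141.71 kPa
Final effective stress: σ'_f = 64.6 + 141.71 = 206.31 kPa.
σ'_f = 206.31 ≤ σ'_p = 347 kPa, so the clay remains overconsolidated and only the recompression index applies:
S_c = C_r·H/(1+e₀)·log₁₀(σ'_f/σ'_0) = 0.038×5.8/1.94×log₁₀(206.31/64.6)
    = 0.11361 × 0.50429 = 0.05729 m

S_c ≈ 57.3 mm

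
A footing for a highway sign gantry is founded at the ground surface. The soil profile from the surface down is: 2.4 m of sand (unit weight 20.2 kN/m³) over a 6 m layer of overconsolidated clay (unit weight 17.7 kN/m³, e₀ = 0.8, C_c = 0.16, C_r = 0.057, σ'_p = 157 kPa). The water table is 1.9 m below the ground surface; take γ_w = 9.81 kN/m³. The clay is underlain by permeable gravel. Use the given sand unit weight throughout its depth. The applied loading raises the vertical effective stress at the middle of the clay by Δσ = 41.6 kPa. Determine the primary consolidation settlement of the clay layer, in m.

S_c ≈ 0.0397 m

Mid-depth of clay below the ground surface: z = 2.4 + 6/2 = 5.4 m.
Total vertical stress at mid-clay: σ_v = 20.2×2.4 + 17.7×3 = 101.58 kPa.
Pore pressure: u = 9.81×(5.4 − 1.9) = 34.335 kPa.
Initial effective stress: σ'_0 = σ_v − u = 101.58 − 34.335 = 67.245 kPa.
Final effective stress: σ'_f = 67.245 + 41.6 = 108.84 kPa.
σ'_f = 108.84 ≤ σ'_p = 157 kPa, so the clay remains overconsolidated and only the recompression index applies:
S_c = C_r·H/(1+e₀)·log₁₀(σ'_f/σ'_0) = 0.057×6/1.8×log₁₀(108.84/67.245)
    = 0.19 × 0.20913 = 0.03973 m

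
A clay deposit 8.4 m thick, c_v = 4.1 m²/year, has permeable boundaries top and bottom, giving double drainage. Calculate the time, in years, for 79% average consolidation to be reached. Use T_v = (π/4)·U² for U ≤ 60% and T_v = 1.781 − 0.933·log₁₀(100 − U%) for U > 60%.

t ≈ 2.36 years

Drainage path length: H_d = H/2 = 4.2 m (double drainage).
U > 60%: T_v = 1.781 − 0.933·log₁₀(100 − 79) = 0.54737.
t = T_v·H_d²/c_v = 0.54737×4.2²/4.1 = 2.355 years.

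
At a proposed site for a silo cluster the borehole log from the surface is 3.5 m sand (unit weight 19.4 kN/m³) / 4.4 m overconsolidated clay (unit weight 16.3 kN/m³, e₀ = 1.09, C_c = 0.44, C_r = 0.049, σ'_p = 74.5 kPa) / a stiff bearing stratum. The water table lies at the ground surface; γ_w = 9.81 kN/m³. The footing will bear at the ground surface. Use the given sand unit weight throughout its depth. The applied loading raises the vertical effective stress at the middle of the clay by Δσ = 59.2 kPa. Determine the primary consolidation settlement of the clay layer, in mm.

S_c ≈ 166 mm

Mid-depth of clay below the ground surface: z = 3.5 + 4.4/2 = 5.7 m.
Total vertical stress at mid-clay: σ_v = 19.4×3.5 + 16.3×2.2 = 103.76 kPa.
Pore pressure: u = 9.81×(5.7 − 0) = 55.917 kPa.
Initial effective stress: σ'_0 = σ_v − u = 103.76 − 55.917 = 47.843 kPa.
Final effective stress: σ'_f = 47.843 + 59.2 = 107.04 kPa.
σ'_f = 107.04 > σ'_p = 74.5 kPa, so the stress path crosses the preconsolidation pressure — recompression up to σ'_p, then virgin compression beyond:
S_c = H/(1+e₀)·[C_r·log₁₀(σ'_p/σ'_0) + C_c·log₁₀(σ'_f/σ'_p)]
    = 4.4/2.09 × [0.049×log₁₀(74.5/47.843) + 0.44×log₁₀(107.04/74.5)]
    = 2.1053 × [0.0094246 + 0.069252] = 0.1656 m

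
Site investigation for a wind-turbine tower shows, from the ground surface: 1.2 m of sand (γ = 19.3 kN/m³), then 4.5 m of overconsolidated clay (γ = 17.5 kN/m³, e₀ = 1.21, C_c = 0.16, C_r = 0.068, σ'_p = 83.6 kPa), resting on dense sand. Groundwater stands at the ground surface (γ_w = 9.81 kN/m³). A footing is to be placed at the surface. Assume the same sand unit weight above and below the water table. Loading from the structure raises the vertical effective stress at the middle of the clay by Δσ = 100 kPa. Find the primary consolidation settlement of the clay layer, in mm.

Mid-depth of clay below the ground surface: z = 1.2 + 4.5/2 = 3.45 m.
Total vertical stress at mid-clay: σ_v = 19.3×1.2 + 17.5×2.25 = 62.535 kPa.
Pore pressure: u = 9.81×(3.45 − 0) = 33.845 kPa.
Initial effective stress: σ'_0 = σ_v − u = 62.535 − 33.845 = 28.69 kPa.
Final effective stress: σ'_f = 28.69 + 100 = 128.69 kPa.
σ'_f = 128.69 > σ'_p = 83.6 kPa, so the stress path crosses the preconsolidation pressure — recompression up to σ'_p, then virgin compression beyond:
S_c = H/(1+e₀)·[C_r·log₁₀(σ'_p/σ'_0) + C_c·log₁₀(σ'_f/σ'_p)]
    = 4.5/2.21 × [0.068×log₁₀(83.6/28.69) + 0.16×log₁₀(128.69/83.6)]
    = 2.0362 × [0.031584 + 0.029974] = 0.1253 m

S_c ≈ 125 mm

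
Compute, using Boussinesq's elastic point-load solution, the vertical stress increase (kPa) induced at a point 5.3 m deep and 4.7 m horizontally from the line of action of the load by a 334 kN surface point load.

Δσ_z ≈ 1.33 kPa

Boussinesq vertical stress below a point load on an elastic half-space:
Δσ_z = 3P/(2πz²) · [1 + (r/z)²]^(−5/2)
r/z = 4.7/5.3 = 0.88679; [1+(r/z)²]^(−5/2) = 0.23445.
Δσ_z = 3×334/(2π×5.3²) × 0.23445 = 5.6772 × 0.23445 = 1.331 kPa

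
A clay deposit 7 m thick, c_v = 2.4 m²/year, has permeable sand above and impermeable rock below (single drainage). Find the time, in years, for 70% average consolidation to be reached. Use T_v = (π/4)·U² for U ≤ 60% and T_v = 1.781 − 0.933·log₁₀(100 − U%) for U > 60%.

t ≈ 8.22 years

Drainage path length: H_d = H = 7 m (single drainage).
U > 60%: T_v = 1.781 − 0.933·log₁₀(100 − 70) = 0.40285.
t = T_v·H_d²/c_v = 0.40285×7²/2.4 = 8.225 years.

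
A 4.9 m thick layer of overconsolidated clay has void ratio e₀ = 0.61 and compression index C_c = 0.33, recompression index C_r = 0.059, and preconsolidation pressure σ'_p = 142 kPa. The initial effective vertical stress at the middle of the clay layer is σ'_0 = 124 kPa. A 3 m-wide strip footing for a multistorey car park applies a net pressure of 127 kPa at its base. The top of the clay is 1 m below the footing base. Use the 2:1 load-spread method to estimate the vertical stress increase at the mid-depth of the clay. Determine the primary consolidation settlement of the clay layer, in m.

Mid-depth of clay below the footing base: z = 1 + 4.9/2 = 3.45 m.
Stress increase at mid-clay by the 2:1 spreading method:
Δσ = qB/(B+z) = 127×3/(3+3.45) = 59.07 kPa
Final effective stress: σ'_f = 124 + 59.07 = 183.07 kPa.
σ'_f = 183.07 > σ'_p = 142 kPa, so the stress path crosses the preconsolidation pressure — recompression up to σ'_p, then virgin compression beyond:
S_c = H/(1+e₀)·[C_r·log₁₀(σ'_p/σ'_0) + C_c·log₁₀(σ'_f/σ'_p)]
    = 4.9/1.61 × [0.059×log₁₀(142/124) + 0.33×log₁₀(183.07/142)]
    = 3.0435 × [0.0034731 + 0.036409] = 0.1214 m

S_c ≈ 0.121 m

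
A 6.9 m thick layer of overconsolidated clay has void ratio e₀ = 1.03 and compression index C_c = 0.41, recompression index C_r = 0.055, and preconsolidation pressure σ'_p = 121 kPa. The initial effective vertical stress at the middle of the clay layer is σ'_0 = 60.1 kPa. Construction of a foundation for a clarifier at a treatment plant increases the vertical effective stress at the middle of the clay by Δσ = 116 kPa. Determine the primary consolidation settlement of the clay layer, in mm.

S_c ≈ 284 mm

Final effective stress: σ'_f = 60.1 + 116 = 176.1 kPa.
σ'_f = 176.1 > σ'_p = 121 kPa, so the stress path crosses the preconsolidation pressure — recompression up to σ'_p, then virgin compression beyond:
S_c = H/(1+e₀)·[C_r·log₁₀(σ'_p/σ'_0) + C_c·log₁₀(σ'_f/σ'_p)]
    = 6.9/2.03 × [0.055×log₁₀(121/60.1) + 0.41×log₁₀(176.1/121)]
    = 3.399 × [0.016715 + 0.066819] = 0.2839 m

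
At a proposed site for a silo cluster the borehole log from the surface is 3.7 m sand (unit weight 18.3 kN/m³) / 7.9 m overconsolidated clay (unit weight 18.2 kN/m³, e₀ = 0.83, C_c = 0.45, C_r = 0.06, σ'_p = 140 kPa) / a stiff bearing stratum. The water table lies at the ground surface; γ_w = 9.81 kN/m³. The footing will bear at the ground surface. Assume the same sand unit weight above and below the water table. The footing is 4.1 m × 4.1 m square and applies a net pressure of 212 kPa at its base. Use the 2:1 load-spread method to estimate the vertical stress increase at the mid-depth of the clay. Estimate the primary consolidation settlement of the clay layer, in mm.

Mid-depth of clay below the ground surface: z = 3.7 + 7.9/2 = 7.65 m.
Total vertical stress at mid-clay: σ_v = 18.3×3.7 + 18.2×3.95 = 139.6 kPa.
Pore pressure: u = 9.81×(7.65 − 0) = 75.047 kPa.
Initial effective stress: σ'_0 = σ_v − u = 139.6 − 75.047 = 64.553 kPa.
Stress increase at mid-clay by the 2:1 spreading method:
Δσ = qBL/((B+z)(L+z)) = 212×4.1×4.1/((4.1+7.65)(4.1+7.65)) = 25.812 kPa
Final effective stress: σ'_f = 64.553 + 25.812 = 90.365 kPa.
σ'_f = 90.365 ≤ σ'_p = 140 kPa, so the clay remains overconsolidated and only the recompression index applies:
S_c = C_r·H/(1+e₀)·log₁₀(σ'_f/σ'_0) = 0.06×7.9/1.83×log₁₀(90.365/64.553)
    = 0.25901 × 0.14608 = 0.03784 m

S_c ≈ 37.8 mm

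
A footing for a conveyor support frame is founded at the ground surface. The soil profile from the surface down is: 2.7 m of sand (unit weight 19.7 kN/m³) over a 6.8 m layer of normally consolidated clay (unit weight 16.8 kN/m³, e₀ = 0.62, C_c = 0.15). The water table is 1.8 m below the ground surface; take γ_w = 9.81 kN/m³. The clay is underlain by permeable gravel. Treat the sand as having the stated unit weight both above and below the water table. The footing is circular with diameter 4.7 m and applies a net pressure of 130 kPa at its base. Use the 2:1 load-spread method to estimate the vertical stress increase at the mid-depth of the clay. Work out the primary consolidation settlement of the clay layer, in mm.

Mid-depth of clay below the ground surface: z = 2.7 + 6.8/2 = 6.1 m.
Total vertical stress at mid-clay: σ_v = 19.7×2.7 + 16.8×3.4 = 110.31 kPa.
Pore pressure: u = 9.81×(6.1 − 1.8) = 42.183 kPa.
Initial effective stress: σ'_0 = σ_v − u = 110.31 − 42.183 = 68.127 kPa.
Stress increase at mid-clay by the 2:1 spreading method:
Δσ ≈ qD²/(D+z)² = 130×4.7²/(4.7+6.1)² = 24.62 kPa
Final effective stress: σ'_f = σ'_0 + Δσ = 68.127 + 24.62 = 92.747 kPa.
Normally consolidated clay, so the full stress increment lies on the virgin compression line:
S_c = C_c·H/(1+e₀)·log₁₀(σ'_f/σ'_0) = 0.15×6.8/(1+0.62)×log₁₀(92.747/68.127)
    = 0.62963 × 0.13398 = 0.08436 m

S_c ≈ 84.4 mm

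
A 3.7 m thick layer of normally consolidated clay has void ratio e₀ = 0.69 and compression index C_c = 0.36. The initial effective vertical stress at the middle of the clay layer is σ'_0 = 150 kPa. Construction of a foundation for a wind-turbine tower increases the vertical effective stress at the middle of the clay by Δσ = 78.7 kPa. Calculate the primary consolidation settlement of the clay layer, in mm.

Final effective stress: σ'_f = σ'_0 + Δσ = 150 + 78.7 = 228.7 kPa.
Normally consolidated clay, so the full stress increment lies on the virgin compression line:
S_c = C_c·H/(1+e₀)·log₁₀(σ'_f/σ'_0) = 0.36×3.7/(1+0.69)×log₁₀(228.7/150)
    = 0.78817 × 0.18317 = 0.1444 m

S_c ≈ 144 mm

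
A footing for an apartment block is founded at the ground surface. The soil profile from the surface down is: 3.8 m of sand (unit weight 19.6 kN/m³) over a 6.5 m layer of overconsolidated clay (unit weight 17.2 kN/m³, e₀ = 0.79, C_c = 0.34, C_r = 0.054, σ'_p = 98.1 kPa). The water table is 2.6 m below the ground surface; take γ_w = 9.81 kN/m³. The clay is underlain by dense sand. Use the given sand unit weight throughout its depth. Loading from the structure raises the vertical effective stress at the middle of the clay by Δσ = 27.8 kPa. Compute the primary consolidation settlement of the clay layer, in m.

S_c ≈ 0.0935 m

Mid-depth of clay below the ground surface: z = 3.8 + 6.5/2 = 7.05 m.
Total vertical stress at mid-clay: σ_v = 19.6×3.8 + 17.2×3.25 = 130.38 kPa.
Pore pressure: u = 9.81×(7.05 − 2.6) = 43.655 kPa.
Initial effective stress: σ'_0 = σ_v − u = 130.38 − 43.655 = 86.725 kPa.
Final effective stress: σ'_f = 86.725 + 27.8 = 114.52 kPa.
σ'_f = 114.52 > σ'_p = 98.1 kPa, so the stress path crosses the preconsolidation pressure — recompression up to σ'_p, then virgin compression beyond:
S_c = H/(1+e₀)·[C_r·log₁₀(σ'_p/σ'_0) + C_c·log₁₀(σ'_f/σ'_p)]
    = 6.5/1.79 × [0.054×log₁₀(98.1/86.725) + 0.34×log₁₀(114.52/98.1)]
    = 3.6313 × [0.0028903 + 0.022852] = 0.09348 m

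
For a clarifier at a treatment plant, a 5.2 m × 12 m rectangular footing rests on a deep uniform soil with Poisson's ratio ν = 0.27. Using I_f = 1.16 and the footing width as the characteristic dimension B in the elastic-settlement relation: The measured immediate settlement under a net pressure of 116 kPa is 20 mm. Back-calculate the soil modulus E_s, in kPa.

E_s ≈ 32400 kPa

S_e = q·B·(1−ν²)/E_s · I_f  ⇒  E_s = q·B·(1−ν²)·I_f / S_e.
E_s = 116 × 5.2 × 0.9271 × 1.16 / 0.02 = 32440 kPa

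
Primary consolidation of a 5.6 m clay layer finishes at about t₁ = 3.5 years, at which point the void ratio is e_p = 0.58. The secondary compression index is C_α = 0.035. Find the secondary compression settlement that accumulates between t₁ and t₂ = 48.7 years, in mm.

Secondary compression: S_s = C_α·H/(1+e_p)·log₁₀(t₂/t₁)
S_s = 0.035×5.6/(1+0.58)×log₁₀(48.7/3.5)
    = 0.1241 × 1.143 = 0.1418 m

S_s ≈ 142 mm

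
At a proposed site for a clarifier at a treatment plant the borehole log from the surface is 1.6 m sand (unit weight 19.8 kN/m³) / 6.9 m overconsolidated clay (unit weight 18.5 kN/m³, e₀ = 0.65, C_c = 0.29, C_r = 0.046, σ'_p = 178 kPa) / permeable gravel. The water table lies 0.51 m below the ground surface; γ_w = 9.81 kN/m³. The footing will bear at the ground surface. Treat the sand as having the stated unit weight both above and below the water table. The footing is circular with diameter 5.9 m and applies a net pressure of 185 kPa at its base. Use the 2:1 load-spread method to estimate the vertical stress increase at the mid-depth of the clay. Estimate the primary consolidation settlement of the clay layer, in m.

S_c ≈ 0.0601 m

Mid-depth of clay below the ground surface: z = 1.6 + 6.9/2 = 5.05 m.
Total vertical stress at mid-clay: σ_v = 19.8×1.6 + 18.5×3.45 = 95.505 kPa.
Pore pressure: u = 9.81×(5.05 − 0.51) = 44.537 kPa.
Initial effective stress: σ'_0 = σ_v − u = 95.505 − 44.537 = 50.968 kPa.
Stress increase at mid-clay by the 2:1 spreading method:
Δσ ≈ qD²/(D+z)² = 185×5.9²/(5.9+5.05)² = 53.709 kPa
Final effective stress: σ'_f = 50.968 + 53.709 = 104.68 kPa.
σ'_f = 104.68 ≤ σ'_p = 178 kPa, so the clay remains overconsolidated and only the recompression index applies:
S_c = C_r·H/(1+e₀)·log₁₀(σ'_f/σ'_0) = 0.046×6.9/1.65×log₁₀(104.68/50.968)
    = 0.19236 × 0.31257 = 0.06013 m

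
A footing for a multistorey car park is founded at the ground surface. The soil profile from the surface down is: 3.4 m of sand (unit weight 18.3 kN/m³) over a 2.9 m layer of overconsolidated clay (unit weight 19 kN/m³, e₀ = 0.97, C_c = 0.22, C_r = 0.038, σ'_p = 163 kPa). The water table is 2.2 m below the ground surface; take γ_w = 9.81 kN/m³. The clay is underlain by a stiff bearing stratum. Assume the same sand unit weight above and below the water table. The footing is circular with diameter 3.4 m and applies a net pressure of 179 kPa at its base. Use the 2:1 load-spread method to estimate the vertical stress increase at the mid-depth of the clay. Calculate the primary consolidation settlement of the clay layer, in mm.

S_c ≈ 9.47 mm

Mid-depth of clay below the ground surface: z = 3.4 + 2.9/2 = 4.85 m.
Total vertical stress at mid-clay: σ_v = 18.3×3.4 + 19×1.45 = 89.77 kPa.
Pore pressure: u = 9.81×(4.85 − 2.2) = 25.997 kPa.
Initial effective stress: σ'_0 = σ_v − u = 89.77 − 25.997 = 63.773 kPa.
Stress increase at mid-clay by the 2:1 spreading method:
Δσ ≈ qD²/(D+z)² = 179×3.4²/(3.4+4.85)² = 30.402 kPa
Final effective stress: σ'_f = 63.773 + 30.402 = 94.175 kPa.
σ'_f = 94.175 ≤ σ'_p = 163 kPa, so the clay remains overconsolidated and only the recompression index applies:
S_c = C_r·H/(1+e₀)·log₁₀(σ'_f/σ'_0) = 0.038×2.9/1.97×log₁₀(94.175/63.773)
    = 0.05594 × 0.1693 = 0.009471 m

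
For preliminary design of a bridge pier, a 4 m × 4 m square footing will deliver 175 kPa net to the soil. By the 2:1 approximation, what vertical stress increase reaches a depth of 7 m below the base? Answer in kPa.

Δσ_z ≈ 23.1 kPa

By the 2:1 method the load spreads at 1 horizontal : 2 vertical, so at depth z the loaded area has grown by z in each plan dimension:
Δσ = qBL/((B+z)(L+z)) = 175×4×4/((4+7)(4+7)) = 23.14 kPa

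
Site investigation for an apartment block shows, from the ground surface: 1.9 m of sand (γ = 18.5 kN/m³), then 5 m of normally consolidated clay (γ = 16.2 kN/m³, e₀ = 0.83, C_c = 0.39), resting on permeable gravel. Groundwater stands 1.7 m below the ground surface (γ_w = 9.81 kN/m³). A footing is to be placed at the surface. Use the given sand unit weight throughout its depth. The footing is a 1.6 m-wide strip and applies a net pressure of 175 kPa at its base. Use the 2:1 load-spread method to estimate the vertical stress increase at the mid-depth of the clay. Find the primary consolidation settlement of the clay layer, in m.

Mid-depth of clay below the ground surface: z = 1.9 + 5/2 = 4.4 m.
Total vertical stress at mid-clay: σ_v = 18.5×1.9 + 16.2×2.5 = 75.65 kPa.
Pore pressure: u = 9.81×(4.4 − 1.7) = 26.487 kPa.
Initial effective stress: σ'_0 = σ_v − u = 75.65 − 26.487 = 49.163 kPa.
Stress increase at mid-clay by the 2:1 spreading method:
Δσ = qB/(B+z) = 175×1.6/(1.6+4.4) = 46.667 kPa
Final effective stress: σ'_f = σ'_0 + Δσ = 49.163 + 46.667 = 95.83 kPa.
Normally consolidated clay, so the full stress increment lies on the virgin compression line:
S_c = C_c·H/(1+e₀)·log₁₀(σ'_f/σ'_0) = 0.39×5/(1+0.83)×log₁₀(95.83/49.163)
    = 1.0656 × 0.28986 = 0.3089 m

S_c ≈ 0.309 m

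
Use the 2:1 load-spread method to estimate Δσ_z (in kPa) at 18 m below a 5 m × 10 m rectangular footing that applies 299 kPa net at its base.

Δσ_z ≈ 23.2 kPa

By the 2:1 method the load spreads at 1 horizontal : 2 vertical, so at depth z the loaded area has grown by z in each plan dimension:
Δσ = qBL/((B+z)(L+z)) = 299×5×10/((5+18)(10+18)) = 23.214 kPa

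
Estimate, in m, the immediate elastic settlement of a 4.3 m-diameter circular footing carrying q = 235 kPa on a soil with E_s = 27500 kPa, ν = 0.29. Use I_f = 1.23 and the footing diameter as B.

Immediate (elastic) settlement: S_e = q·B·(1−ν²)/E_s · I_f.
S_e = 235 × 4.3 × (1 − 0.29²) / 27500 × 1.23
    = 235 × 4.3 × 0.9159 / 27500 × 1.23
    = 0.0414 m

S_e ≈ 0.0414 m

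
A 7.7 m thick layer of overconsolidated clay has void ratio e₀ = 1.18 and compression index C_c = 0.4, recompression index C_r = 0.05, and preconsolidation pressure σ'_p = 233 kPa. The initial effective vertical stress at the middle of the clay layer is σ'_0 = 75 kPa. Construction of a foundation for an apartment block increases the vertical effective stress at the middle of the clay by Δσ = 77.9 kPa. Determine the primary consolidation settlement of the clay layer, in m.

S_c ≈ 0.0546 m

Final effective stress: σ'_f = 75 + 77.9 = 152.9 kPa.
σ'_f = 152.9 ≤ σ'_p = 233 kPa, so the clay remains overconsolidated and only the recompression index applies:
S_c = C_r·H/(1+e₀)·log₁₀(σ'_f/σ'_0) = 0.05×7.7/2.18×log₁₀(152.9/75)
    = 0.17661 × 0.30935 = 0.05463 m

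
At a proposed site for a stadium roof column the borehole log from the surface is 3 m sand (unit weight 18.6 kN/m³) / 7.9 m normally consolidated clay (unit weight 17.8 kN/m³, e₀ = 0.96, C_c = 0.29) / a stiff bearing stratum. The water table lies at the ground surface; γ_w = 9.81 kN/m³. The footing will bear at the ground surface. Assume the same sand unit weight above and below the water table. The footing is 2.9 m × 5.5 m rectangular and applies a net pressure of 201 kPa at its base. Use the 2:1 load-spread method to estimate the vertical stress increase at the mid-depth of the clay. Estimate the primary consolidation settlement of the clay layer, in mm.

S_c ≈ 189 mm

Mid-depth of clay below the ground surface: z = 3 + 7.9/2 = 6.95 m.
Total vertical stress at mid-clay: σ_v = 18.6×3 + 17.8×3.95 = 126.11 kPa.
Pore pressure: u = 9.81×(6.95 − 0) = 68.18 kPa.
Initial effective stress: σ'_0 = σ_v − u = 126.11 − 68.18 = 57.93 kPa.
Stress increase at mid-clay by the 2:1 spreading method:
Δσ = qBL/((B+z)(L+z)) = 201×2.9×5.5/((2.9+6.95)(5.5+6.95)) = 26.143 kPa
Final effective stress: σ'_f = σ'_0 + Δσ = 57.93 + 26.143 = 84.073 kPa.
Normally consolidated clay, so the full stress increment lies on the virgin compression line:
S_c = C_c·H/(1+e₀)·log₁₀(σ'_f/σ'_0) = 0.29×7.9/(1+0.96)×log₁₀(84.073/57.93)
    = 1.1689 × 0.16175 = 0.1891 m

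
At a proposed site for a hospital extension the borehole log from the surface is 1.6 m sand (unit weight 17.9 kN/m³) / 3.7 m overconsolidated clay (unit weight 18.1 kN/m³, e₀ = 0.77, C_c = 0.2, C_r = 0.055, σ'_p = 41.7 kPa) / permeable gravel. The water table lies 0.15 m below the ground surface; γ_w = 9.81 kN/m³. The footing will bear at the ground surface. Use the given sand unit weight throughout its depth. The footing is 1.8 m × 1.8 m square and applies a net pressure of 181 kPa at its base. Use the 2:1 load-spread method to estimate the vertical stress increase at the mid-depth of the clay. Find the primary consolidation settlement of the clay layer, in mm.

S_c ≈ 53.5 mm

Mid-depth of clay below the ground surface: z = 1.6 + 3.7/2 = 3.45 m.
Total vertical stress at mid-clay: σ_v = 17.9×1.6 + 18.1×1.85 = 62.125 kPa.
Pore pressure: u = 9.81×(3.45 − 0.15) = 32.373 kPa.
Initial effective stress: σ'_0 = σ_v − u = 62.125 − 32.373 = 29.752 kPa.
Stress increase at mid-clay by the 2:1 spreading method:
Δσ = qBL/((B+z)(L+z)) = 181×1.8×1.8/((1.8+3.45)(1.8+3.45)) = 21.277 kPa
Final effective stress: σ'_f = 29.752 + 21.277 = 51.029 kPa.
σ'_f = 51.029 > σ'_p = 41.7 kPa, so the stress path crosses the preconsolidation pressure — recompression up to σ'_p, then virgin compression beyond:
S_c = H/(1+e₀)·[C_r·log₁₀(σ'_p/σ'_0) + C_c·log₁₀(σ'_f/σ'_p)]
    = 3.7/1.77 × [0.055×log₁₀(41.7/29.752) + 0.2×log₁₀(51.029/41.7)]
    = 2.0904 × [0.0080641 + 0.017536] = 0.05351 m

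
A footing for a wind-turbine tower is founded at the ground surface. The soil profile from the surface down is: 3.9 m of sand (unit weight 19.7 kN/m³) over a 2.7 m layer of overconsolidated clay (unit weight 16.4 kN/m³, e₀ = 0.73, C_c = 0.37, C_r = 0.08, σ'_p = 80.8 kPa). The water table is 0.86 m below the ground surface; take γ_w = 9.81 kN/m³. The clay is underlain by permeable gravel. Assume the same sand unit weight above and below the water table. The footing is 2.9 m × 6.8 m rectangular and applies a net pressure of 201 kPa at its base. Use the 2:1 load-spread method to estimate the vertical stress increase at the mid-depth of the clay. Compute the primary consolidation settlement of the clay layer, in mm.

S_c ≈ 63.9 mm

Mid-depth of clay below the ground surface: z = 3.9 + 2.7/2 = 5.25 m.
Total vertical stress at mid-clay: σ_v = 19.7×3.9 + 16.4×1.35 = 98.97 kPa.
Pore pressure: u = 9.81×(5.25 − 0.86) = 43.066 kPa.
Initial effective stress: σ'_0 = σ_v − u = 98.97 − 43.066 = 55.904 kPa.
Stress increase at mid-clay by the 2:1 spreading method:
Δσ = qBL/((B+z)(L+z)) = 201×2.9×6.8/((2.9+5.25)(6.8+5.25)) = 40.361 kPa
Final effective stress: σ'_f = 55.904 + 40.361 = 96.265 kPa.
σ'_f = 96.265 > σ'_p = 80.8 kPa, so the stress path crosses the preconsolidation pressure — recompression up to σ'_p, then virgin compression beyond:
S_c = H/(1+e₀)·[C_r·log₁₀(σ'_p/σ'_0) + C_c·log₁₀(σ'_f/σ'_p)]
    = 2.7/1.73 × [0.08×log₁₀(80.8/55.904) + 0.37×log₁₀(96.265/80.8)]
    = 1.5607 × [0.012797 + 0.028141] = 0.06389 m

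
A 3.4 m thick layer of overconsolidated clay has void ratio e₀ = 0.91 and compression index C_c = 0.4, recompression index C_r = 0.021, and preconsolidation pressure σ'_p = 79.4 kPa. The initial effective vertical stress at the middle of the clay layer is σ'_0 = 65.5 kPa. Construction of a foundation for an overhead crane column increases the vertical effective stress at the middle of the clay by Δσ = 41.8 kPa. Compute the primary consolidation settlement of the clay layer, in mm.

S_c ≈ 96.2 mm

Final effective stress: σ'_f = 65.5 + 41.8 = 107.3 kPa.
σ'_f = 107.3 > σ'_p = 79.4 kPa, so the stress path crosses the preconsolidation pressure — recompression up to σ'_p, then virgin compression beyond:
S_c = H/(1+e₀)·[C_r·log₁₀(σ'_p/σ'_0) + C_c·log₁₀(σ'_f/σ'_p)]
    = 3.4/1.91 × [0.021×log₁₀(79.4/65.5) + 0.4×log₁₀(107.3/79.4)]
    = 1.7801 × [0.0017552 + 0.052312] = 0.09625 m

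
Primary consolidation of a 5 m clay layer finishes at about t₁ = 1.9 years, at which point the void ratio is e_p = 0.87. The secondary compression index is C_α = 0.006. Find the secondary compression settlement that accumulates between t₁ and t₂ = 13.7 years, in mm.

Secondary compression: S_s = C_α·H/(1+e_p)·log₁₀(t₂/t₁)
S_s = 0.006×5/(1+0.87)×log₁₀(13.7/1.9)
    = 0.01604 × 0.858 = 0.01376 m

S_s ≈ 13.8 mm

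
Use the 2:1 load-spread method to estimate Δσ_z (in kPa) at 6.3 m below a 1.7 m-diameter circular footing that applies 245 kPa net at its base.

Δσ_z ≈ 11.1 kPa

By the 2:1 method the load spreads at 1 horizontal : 2 vertical, so at depth z the loaded area has grown by z in each plan dimension:
Δσ ≈ qD²/(D+z)² = 245×1.7²/(1.7+6.3)² = 11.063 kPa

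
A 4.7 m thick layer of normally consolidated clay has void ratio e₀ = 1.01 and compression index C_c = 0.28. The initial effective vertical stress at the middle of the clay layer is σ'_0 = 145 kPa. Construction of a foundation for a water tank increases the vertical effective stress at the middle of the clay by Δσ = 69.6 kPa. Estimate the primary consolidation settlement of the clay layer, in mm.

S_c ≈ 111 mm

Final effective stress: σ'_f = σ'_0 + Δσ = 145 + 69.6 = 214.6 kPa.
Normally consolidated clay, so the full stress increment lies on the virgin compression line:
S_c = C_c·H/(1+e₀)·log₁₀(σ'_f/σ'_0) = 0.28×4.7/(1+1.01)×log₁₀(214.6/145)
    = 0.65473 × 0.17026 = 0.1115 m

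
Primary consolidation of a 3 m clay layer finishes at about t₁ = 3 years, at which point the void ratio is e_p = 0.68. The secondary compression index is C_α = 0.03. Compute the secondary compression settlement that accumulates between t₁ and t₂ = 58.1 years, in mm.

Secondary compression: S_s = C_α·H/(1+e_p)·log₁₀(t₂/t₁)
S_s = 0.03×3/(1+0.68)×log₁₀(58.1/3)
    = 0.05357 × 1.287 = 0.06895 m

S_s ≈ 68.9 mm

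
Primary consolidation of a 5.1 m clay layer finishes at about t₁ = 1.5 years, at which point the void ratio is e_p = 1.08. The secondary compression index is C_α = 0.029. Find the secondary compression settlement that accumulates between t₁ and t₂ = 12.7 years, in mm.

S_s ≈ 66 mm

Secondary compression: S_s = C_α·H/(1+e_p)·log₁₀(t₂/t₁)
S_s = 0.029×5.1/(1+1.08)×log₁₀(12.7/1.5)
    = 0.07111 × 0.9277 = 0.06597 m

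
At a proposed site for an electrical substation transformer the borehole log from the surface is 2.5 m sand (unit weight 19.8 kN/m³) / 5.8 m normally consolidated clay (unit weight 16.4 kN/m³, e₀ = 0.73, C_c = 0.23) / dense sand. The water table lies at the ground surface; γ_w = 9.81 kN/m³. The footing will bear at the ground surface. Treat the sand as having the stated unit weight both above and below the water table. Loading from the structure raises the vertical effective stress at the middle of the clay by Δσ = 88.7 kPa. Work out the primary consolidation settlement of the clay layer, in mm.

Mid-depth of clay below the ground surface: z = 2.5 + 5.8/2 = 5.4 m.
Total vertical stress at mid-clay: σ_v = 19.8×2.5 + 16.4×2.9 = 97.06 kPa.
Pore pressure: u = 9.81×(5.4 − 0) = 52.974 kPa.
Initial effective stress: σ'_0 = σ_v − u = 97.06 − 52.974 = 44.086 kPa.
Final effective stress: σ'_f = σ'_0 + Δσ = 44.086 + 88.7 = 132.79 kPa.
Normally consolidated clay, so the full stress increment lies on the virgin compression line:
S_c = C_c·H/(1+e₀)·log₁₀(σ'_f/σ'_0) = 0.23×5.8/(1+0.73)×log₁₀(132.79/44.086)
    = 0.7711 × 0.47886 = 0.3692 m

S_c ≈ 369 mm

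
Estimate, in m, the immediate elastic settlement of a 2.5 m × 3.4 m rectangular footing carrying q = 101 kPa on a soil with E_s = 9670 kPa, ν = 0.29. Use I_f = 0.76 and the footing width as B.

S_e ≈ 0.0182 m

Immediate (elastic) settlement: S_e = q·B·(1−ν²)/E_s · I_f.
S_e = 101 × 2.5 × (1 − 0.29²) / 9670 × 0.76
    = 101 × 2.5 × 0.9159 / 9670 × 0.76
    = 0.01818 m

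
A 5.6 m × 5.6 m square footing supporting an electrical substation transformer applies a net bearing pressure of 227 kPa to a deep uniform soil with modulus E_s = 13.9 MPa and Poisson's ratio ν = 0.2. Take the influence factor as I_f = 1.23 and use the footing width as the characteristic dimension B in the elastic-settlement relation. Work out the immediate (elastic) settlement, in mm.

S_e ≈ 108 mm

Immediate (elastic) settlement: S_e = q·B·(1−ν²)/E_s · I_f.
E_s = 13.9 MPa = 13900 kPa.
S_e = 227 × 5.6 × (1 − 0.2²) / 13900 × 1.23
    = 227 × 5.6 × 0.96 / 13900 × 1.23
    = 0.108 m = 108 mm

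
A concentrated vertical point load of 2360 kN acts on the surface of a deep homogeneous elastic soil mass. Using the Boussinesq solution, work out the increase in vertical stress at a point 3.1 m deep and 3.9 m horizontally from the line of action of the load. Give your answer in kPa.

Δσ_z ≈ 10.9 kPa

Boussinesq vertical stress below a point load on an elastic half-space:
Δσ_z = 3P/(2πz²) · [1 + (r/z)²]^(−5/2)
r/z = 3.9/3.1 = 1.2581; [1+(r/z)²]^(−5/2) = 0.093283.
Δσ_z = 3×2360/(2π×3.1²) × 0.093283 = 117.25 × 0.093283 = 10.94 kPa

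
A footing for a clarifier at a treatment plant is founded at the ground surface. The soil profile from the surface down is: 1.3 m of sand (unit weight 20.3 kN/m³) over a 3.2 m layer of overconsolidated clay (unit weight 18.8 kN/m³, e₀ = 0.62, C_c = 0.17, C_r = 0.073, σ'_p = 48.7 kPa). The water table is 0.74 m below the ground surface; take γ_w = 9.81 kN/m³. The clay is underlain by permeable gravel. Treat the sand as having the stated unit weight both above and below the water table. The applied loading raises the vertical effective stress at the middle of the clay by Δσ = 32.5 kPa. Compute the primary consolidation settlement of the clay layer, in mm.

S_c ≈ 68.4 mm

Mid-depth of clay below the ground surface: z = 1.3 + 3.2/2 = 2.9 m.
Total vertical stress at mid-clay: σ_v = 20.3×1.3 + 18.8×1.6 = 56.47 kPa.
Pore pressure: u = 9.81×(2.9 − 0.74) = 21.19 kPa.
Initial effective stress: σ'_0 = σ_v − u = 56.47 − 21.19 = 35.28 kPa.
Final effective stress: σ'_f = 35.28 + 32.5 = 67.78 kPa.
σ'_f = 67.78 > σ'_p = 48.7 kPa, so the stress path crosses the preconsolidation pressure — recompression up to σ'_p, then virgin compression beyond:
S_c = H/(1+e₀)·[C_r·log₁₀(σ'_p/σ'_0) + C_c·log₁₀(σ'_f/σ'_p)]
    = 3.2/1.62 × [0.073×log₁₀(48.7/35.28) + 0.17×log₁₀(67.78/48.7)]
    = 1.9753 × [0.01022 + 0.024407] = 0.0684 m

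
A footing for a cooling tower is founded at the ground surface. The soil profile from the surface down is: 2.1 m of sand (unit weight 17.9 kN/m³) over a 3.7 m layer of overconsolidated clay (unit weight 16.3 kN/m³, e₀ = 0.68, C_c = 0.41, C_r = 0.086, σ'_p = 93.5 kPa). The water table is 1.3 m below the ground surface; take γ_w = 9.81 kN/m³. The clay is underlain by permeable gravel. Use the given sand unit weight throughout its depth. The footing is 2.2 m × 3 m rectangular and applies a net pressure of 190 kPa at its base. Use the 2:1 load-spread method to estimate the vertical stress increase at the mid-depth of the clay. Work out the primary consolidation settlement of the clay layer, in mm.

S_c ≈ 43.8 mm

Mid-depth of clay below the ground surface: z = 2.1 + 3.7/2 = 3.95 m.
Total vertical stress at mid-clay: σ_v = 17.9×2.1 + 16.3×1.85 = 67.745 kPa.
Pore pressure: u = 9.81×(3.95 − 1.3) = 25.997 kPa.
Initial effective stress: σ'_0 = σ_v − u = 67.745 − 25.997 = 41.748 kPa.
Stress increase at mid-clay by the 2:1 spreading method:
Δσ = qBL/((B+z)(L+z)) = 190×2.2×3/((2.2+3.95)(3+3.95)) = 29.338 kPa
Final effective stress: σ'_f = 41.748 + 29.338 = 71.086 kPa.
σ'_f = 71.086 ≤ σ'_p = 93.5 kPa, so the clay remains overconsolidated and only the recompression index applies:
S_c = C_r·H/(1+e₀)·log₁₀(σ'_f/σ'_0) = 0.086×3.7/1.68×log₁₀(71.086/41.748)
    = 0.18941 × 0.23115 = 0.04378 m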